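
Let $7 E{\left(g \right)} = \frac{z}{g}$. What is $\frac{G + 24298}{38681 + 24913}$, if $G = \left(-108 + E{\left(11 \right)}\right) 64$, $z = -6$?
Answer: $\frac{669169}{2448369} \approx 0.27331$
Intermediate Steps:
$E{\left(g \right)} = - \frac{6}{7 g}$ ($E{\left(g \right)} = \frac{\left(-6\right) \frac{1}{g}}{7} = - \frac{6}{7 g}$)
$G = - \frac{532608}{77}$ ($G = \left(-108 - \frac{6}{7 \cdot 11}\right) 64 = \left(-108 - \frac{6}{77}\right) 64 = \left(- \frac{8322}{77}\right) 64 = - \frac{532608}{77} \approx -6917.0$)
$\frac{G + 24298}{38681 + 24913} = \frac{- \frac{532608}{77} + 24298}{38681 + 24913} = \frac{1338338}{77 \cdot 63594} = \frac{1338338}{77} \cdot \frac{1}{63594} = \frac{669169}{2448369}$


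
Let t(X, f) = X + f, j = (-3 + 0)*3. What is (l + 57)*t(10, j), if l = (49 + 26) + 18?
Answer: 150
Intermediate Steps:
j = -9 (j = -3*3 = -9)
l = 93 (l = 75 + 18 = 93)
(l + 57)*t(10, j) = (93 + 57)*(10 - 9) = 150*1 = 150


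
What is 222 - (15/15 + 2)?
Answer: 219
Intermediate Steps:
222 - (15/15 + 2) = 222 - ((1/15)*15 + 2) = 222 - (1 + 2) = 222 - 1*3 = 222 - 3 = 219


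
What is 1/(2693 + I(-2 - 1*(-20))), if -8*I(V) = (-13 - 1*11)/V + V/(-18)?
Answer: 24/64639 ≈ 0.00037129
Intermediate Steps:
I(V) = 3/V + V/144 (I(V) = -((-13 - 1*11)/V + V/(-18))/8 = -((-13 - 11)/V + V*(-1/18))/8 = -(-24/V - V/18)/8 = 3/V + V/144)
1/(2693 + I(-2 - 1*(-20))) = 1/(2693 + (3/(-2 - 1*(-20)) + (-2 - 1*(-20))/144)) = 1/(2693 + (3/(-2 + 20) + (-2 + 20)/144)) = 1/(2693 + (3/18 + (1/144)*18)) = 1/(2693 + (3*(1/18) + ⅛)) = 1/(2693 + (⅙ + ⅛)) = 1/(2693 + 7/24) = 1/(64639/24) = 24/64639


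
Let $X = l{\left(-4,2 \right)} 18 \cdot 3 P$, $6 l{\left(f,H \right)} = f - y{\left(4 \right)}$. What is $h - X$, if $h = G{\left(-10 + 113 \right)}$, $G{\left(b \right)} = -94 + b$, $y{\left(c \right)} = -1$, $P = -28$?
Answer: $-747$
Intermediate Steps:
$l{\left(f,H \right)} = \frac{1}{6} + \frac{f}{6}$ ($l{\left(f,H \right)} = \frac{f - -1}{6} = \frac{f + 1}{6} = \frac{1 + f}{6} = \frac{1}{6} + \frac{f}{6}$)
$h = 9$ ($h = -94 + \left(-10 + 113\right) = -94 + 103 = 9$)
$X = 756$ ($X = \left(\frac{1}{6} + \frac{1}{6} \left(-4\right)\right) 18 \cdot 3 \left(-28\right) = \left(\frac{1}{6} - \frac{2}{3}\right) 18 \cdot 3 \left(-28\right) = \left(- \frac{1}{2}\right) 18 \cdot 3 \left(-28\right) = \left(-9\right) 3 \left(-28\right) = \left(-27\right) \left(-28\right) = 756$)
$h - X = 9 - 756 = -747$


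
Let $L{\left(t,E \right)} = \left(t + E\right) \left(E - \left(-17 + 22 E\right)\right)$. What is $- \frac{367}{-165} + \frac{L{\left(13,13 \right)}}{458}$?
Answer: $- \frac{465077}{37785} \approx -12.309$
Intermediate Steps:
$L{\left(t,E \right)} = \left(17 - 21 E\right) \left(E + t\right)$ ($L{\left(t,E \right)} = \left(E + t\right) \left(E - \left(-17 + 22 E\right)\right) = \left(E + t\right) \left(17 - 21 E\right) = \left(17 - 21 E\right) \left(E + t\right)$)
$- \frac{367}{-165} + \frac{L{\left(13,13 \right)}}{458} = - \frac{367}{-165} + \frac{- 21 \cdot 13^{2} + 17 \cdot 13 + 17 \cdot 13 - 273 \cdot 13}{458} = \left(-367\right) \left(- \frac{1}{165}\right) + \left(\left(-21\right) 169 + 221 + 221 - 3549\right) \frac{1}{458} = \frac{367}{165} + \left(-3549 + 221 + 221 - 3549\right) \frac{1}{458} = \frac{367}{165} - \frac{3328}{229} = - \frac{465077}{37785}$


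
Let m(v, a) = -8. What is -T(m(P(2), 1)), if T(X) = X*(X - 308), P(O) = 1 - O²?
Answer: -2528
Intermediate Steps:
T(X) = X*(-308 + X)
-T(m(P(2), 1)) = -(-8)*(-308 - 8) = -(-8)*(-316) = -1*2528 = -2528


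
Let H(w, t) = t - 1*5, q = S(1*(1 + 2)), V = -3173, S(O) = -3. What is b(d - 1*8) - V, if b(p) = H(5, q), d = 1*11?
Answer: 3165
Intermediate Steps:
d = 11
q = -3
H(w, t) = -5 + t (H(w, t) = t - 5 = -5 + t)
b(p) = -8 (b(p) = -5 - 3 = -8)
b(d - 1*8) - V = -8 - 1*(-3173) = -8 + 3173 = 3165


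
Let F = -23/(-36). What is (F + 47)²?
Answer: 2941225/1296 ≈ 2269.5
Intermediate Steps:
F = 23/36 (F = -23*(-1/36) = 23/36 ≈ 0.63889)
(F + 47)² = (23/36 + 47)² = (1715/36)² = 2941225/1296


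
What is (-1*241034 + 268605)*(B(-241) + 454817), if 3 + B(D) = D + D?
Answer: 12526387572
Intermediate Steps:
B(D) = -3 + 2*D (B(D) = -3 + (D + D) = -3 + 2*D)
(-1*241034 + 268605)*(B(-241) + 454817) = (-1*241034 + 268605)*((-3 + 2*(-241)) + 454817) = (-241034 + 268605)*((-3 - 482) + 454817) = 27571*(-485 + 454817) = 27571*454332 = 12526387572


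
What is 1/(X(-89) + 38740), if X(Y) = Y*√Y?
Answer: 38740/1501492569 + 89*I*√89/1501492569 ≈ 2.5801e-5 + 5.5919e-7*I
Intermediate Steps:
X(Y) = Y^(3/2)
1/(X(-89) + 38740) = 1/((-89)^(3/2) + 38740) = 1/(-89*I*√89 + 38740) = 1/(38740 - 89*I*√89)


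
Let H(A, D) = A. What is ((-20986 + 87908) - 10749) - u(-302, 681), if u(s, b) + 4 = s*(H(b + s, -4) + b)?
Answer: 376297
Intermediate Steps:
u(s, b) = -4 + s*(s + 2*b) (u(s, b) = -4 + s*((b + s) + b) = -4 + s*(s + 2*b))
((-20986 + 87908) - 10749) - u(-302, 681) = ((-20986 + 87908) - 10749) - (-4 + 681*(-302) - 302*(681 - 302)) = (66922 - 10749) - (-4 - 205662 - 302*379) = 56173 - (-4 - 205662 - 114458) = 56173 - 1*(-320124) = 56173 + 320124 = 376297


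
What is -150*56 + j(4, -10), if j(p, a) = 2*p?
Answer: -8392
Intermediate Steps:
-150*56 + j(4, -10) = -150*56 + 2*4 = -8400 + 8 = -8392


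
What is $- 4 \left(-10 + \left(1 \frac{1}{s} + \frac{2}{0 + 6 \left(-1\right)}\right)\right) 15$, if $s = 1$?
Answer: $560$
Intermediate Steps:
$- 4 \left(-10 + \left(1 \frac{1}{s} + \frac{2}{0 + 6 \left(-1\right)}\right)\right) 15 = - 4 \left(-10 + \left(1 \cdot 1^{-1} + \frac{2}{0 + 6 \left(-1\right)}\right)\right) 15 = - 4 \left(-10 + \left(1 \cdot 1 + \frac{2}{0 - 6}\right)\right) 15 = - 4 \left(-10 + \left(1 + \frac{2}{-6}\right)\right) 15 = - 4 \left(-10 + \left(1 + 2 \left(- \frac{1}{6}\right)\right)\right) 15 = - 4 \left(-10 + \left(1 - \frac{1}{3}\right)\right) 15 = - 4 \left(-10 + \frac{2}{3}\right) 15 = \left(-4\right) \left(- \frac{28}{3}\right) 15 = \frac{112}{3} \cdot 15 = 560$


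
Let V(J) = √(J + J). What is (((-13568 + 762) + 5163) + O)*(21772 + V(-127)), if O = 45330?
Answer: 820521364 + 37687*I*√254 ≈ 8.2052e+8 + 6.0063e+5*I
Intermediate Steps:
V(J) = √2*√J (V(J) = √(2*J) = √2*√J)
(((-13568 + 762) + 5163) + O)*(21772 + V(-127)) = (((-13568 + 762) + 5163) + 45330)*(21772 + √2*√(-127)) = ((-12806 + 5163) + 45330)*(21772 + √2*(I*√127)) = (-7643 + 45330)*(21772 + I*√254) = 37687*(21772 + I*√254) = 820521364 + 37687*I*√254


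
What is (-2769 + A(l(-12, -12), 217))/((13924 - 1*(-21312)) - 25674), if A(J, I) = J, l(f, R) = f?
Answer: -2781/9562 ≈ -0.29084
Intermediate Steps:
(-2769 + A(l(-12, -12), 217))/((13924 - 1*(-21312)) - 25674) = (-2769 - 12)/((13924 - 1*(-21312)) - 25674) = -2781/((13924 + 21312) - 25674) = -2781/(35236 - 25674) = -2781/9562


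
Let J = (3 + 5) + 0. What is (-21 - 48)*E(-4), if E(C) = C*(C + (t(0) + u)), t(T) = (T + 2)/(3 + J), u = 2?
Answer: -5520/11 ≈ -501.82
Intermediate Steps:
J = 8 (J = 8 + 0 = 8)
t(T) = 2/11 + T/11 (t(T) = (T + 2)/(3 + 8) = (2 + T)/11 = (2 + T)*(1/11) = 2/11 + T/11)
E(C) = C*(24/11 + C) (E(C) = C*(C + ((2/11 + (1/11)*0) + 2)) = C*(C + ((2/11 + 0) + 2)) = C*(C + (2/11 + 2)) = C*(C + 24/11) = C*(24/11 + C))
(-21 - 48)*E(-4) = (-21 - 48)*((1/11)*(-4)*(24 + 11*(-4))) = -69*(-4)*(24 - 44)/11 = -69*(-4)*(-20)/11 = -69*80/11 = -5520/11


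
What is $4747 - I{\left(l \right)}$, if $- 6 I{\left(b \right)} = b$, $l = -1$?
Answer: $\frac{28481}{6} \approx 4746.8$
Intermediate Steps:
$I{\left(b \right)} = - \frac{b}{6}$
$4747 - I{\left(l \right)} = 4747 - \left(- \frac{1}{6}\right) \left(-1\right) = 4747 - \frac{1}{6} = \frac{28481}{6}$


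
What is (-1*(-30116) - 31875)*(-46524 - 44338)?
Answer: 159826258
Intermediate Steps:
(-1*(-30116) - 31875)*(-46524 - 44338) = (30116 - 31875)*(-90862) = -1759*(-90862) = 159826258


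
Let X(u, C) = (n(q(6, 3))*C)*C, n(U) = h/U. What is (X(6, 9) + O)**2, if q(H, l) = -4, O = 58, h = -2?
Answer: 38809/4 ≈ 9702.3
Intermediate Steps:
n(U) = -2/U
X(u, C) = C**2/2 (X(u, C) = ((-2/(-4))*C)*C = ((-2*(-1/4))*C)*C = (C/2)*C = C**2/2)
(X(6, 9) + O)**2 = ((1/2)*9**2 + 58)**2 = ((1/2)*81 + 58)**2 = (81/2 + 58)**2 = (197/2)**2 = 38809/4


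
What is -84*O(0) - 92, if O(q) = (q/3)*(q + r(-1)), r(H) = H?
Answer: -92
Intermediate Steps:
O(q) = q*(-1 + q)/3 (O(q) = (q/3)*(q - 1) = (q*(⅓))*(-1 + q) = (q/3)*(-1 + q) = q*(-1 + q)/3)
-84*O(0) - 92 = -28*0*(-1 + 0) - 92 = -28*0*(-1) - 92 = -84*0 - 92 = 0 - 92 = -92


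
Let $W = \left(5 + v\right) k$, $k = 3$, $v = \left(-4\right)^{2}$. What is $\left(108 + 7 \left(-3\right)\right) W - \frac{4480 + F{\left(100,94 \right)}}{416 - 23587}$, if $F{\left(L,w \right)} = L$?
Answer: $\frac{127004831}{23171} \approx 5481.2$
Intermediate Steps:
$v = 16$
$W = 63$ ($W = \left(5 + 16\right) 3 = 21 \cdot 3 = 63$)
$\left(108 + 7 \left(-3\right)\right) W - \frac{4480 + F{\left(100,94 \right)}}{416 - 23587} = \left(108 + 7 \left(-3\right)\right) 63 - \frac{4480 + 100}{416 - 23587} = \left(108 - 21\right) 63 - \frac{4580}{-23171} = 87 \cdot 63 - 4580 \left(- \frac{1}{23171}\right) = 5481 - - \frac{4580}{23171} = 5481 + \frac{4580}{23171} = \frac{127004831}{23171}$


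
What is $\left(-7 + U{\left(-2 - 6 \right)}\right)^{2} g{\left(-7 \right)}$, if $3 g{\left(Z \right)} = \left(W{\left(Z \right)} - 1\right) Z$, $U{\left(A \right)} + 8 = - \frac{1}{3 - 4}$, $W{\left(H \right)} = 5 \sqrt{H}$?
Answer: $\frac{1372}{3} - \frac{6860 i \sqrt{7}}{3} \approx 457.33 - 6050.0 i$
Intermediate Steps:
$U{\left(A \right)} = -7$ ($U{\left(A \right)} = -8 - \frac{1}{3 - 4} = -8 - \frac{1}{-1} = -8 - -1 = -8 + 1 = -7$)
$g{\left(Z \right)} = \frac{Z \left(-1 + 5 \sqrt{Z}\right)}{3}$ ($g{\left(Z \right)} = \frac{\left(5 \sqrt{Z} - 1\right) Z}{3} = \frac{\left(-1 + 5 \sqrt{Z}\right) Z}{3} = \frac{Z \left(-1 + 5 \sqrt{Z}\right)}{3}$)
$\left(-7 + U{\left(-2 - 6 \right)}\right)^{2} g{\left(-7 \right)} = \left(-7 - 7\right)^{2} \left(\left(- \frac{1}{3}\right) \left(-7\right) + \frac{5 \left(-7\right)^{\frac{3}{2}}}{3}\right) = \left(-14\right)^{2} \left(\frac{7}{3} + \frac{5 \left(- 7 i \sqrt{7}\right)}{3}\right) = 196 \left(\frac{7}{3} - \frac{35 i \sqrt{7}}{3}\right) = \frac{1372}{3} - \frac{6860 i \sqrt{7}}{3}$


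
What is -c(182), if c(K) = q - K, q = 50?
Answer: 132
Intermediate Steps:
c(K) = 50 - K
-c(182) = -(50 - 1*182) = -(50 - 182) = -1*(-132) = 132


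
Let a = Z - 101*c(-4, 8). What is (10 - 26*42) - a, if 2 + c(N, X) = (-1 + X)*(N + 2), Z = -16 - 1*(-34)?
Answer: -2716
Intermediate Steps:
Z = 18 (Z = -16 + 34 = 18)
c(N, X) = -2 + (-1 + X)*(2 + N) (c(N, X) = -2 + (-1 + X)*(N + 2) = -2 + (-1 + X)*(2 + N))
a = 1634 (a = 18 - 101*(-4 - 1*(-4) + 2*8 - 4*8) = 18 - 101*(-4 + 4 + 16 - 32) = 18 - 101*(-16) = 18 + 1616 = 1634)
(10 - 26*42) - a = (10 - 26*42) - 1*1634 = (10 - 1092) - 1634 = -1082 - 1634 = -2716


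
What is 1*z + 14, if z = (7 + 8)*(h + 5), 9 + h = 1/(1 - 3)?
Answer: -107/2 ≈ -53.500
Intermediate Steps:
h = -19/2 (h = -9 + 1/(1 - 3) = -9 + 1/(-2) = -9 - ½ = -19/2 ≈ -9.5000)
z = -135/2 (z = (7 + 8)*(-19/2 + 5) = 15*(-9/2) = -135/2 ≈ -67.500)
1*z + 14 = 1*(-135/2) + 14 = -135/2 + 14 = -107/2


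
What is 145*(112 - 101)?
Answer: 1595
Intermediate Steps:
145*(112 - 101) = 145*11 = 1595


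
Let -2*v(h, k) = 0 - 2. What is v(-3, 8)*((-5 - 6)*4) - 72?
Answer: -116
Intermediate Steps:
v(h, k) = 1 (v(h, k) = -(0 - 2)/2 = -½*(-2) = 1)
v(-3, 8)*((-5 - 6)*4) - 72 = 1*((-5 - 6)*4) - 72 = 1*(-11*4) - 72 = 1*(-44) - 72 = -44 - 72 = -116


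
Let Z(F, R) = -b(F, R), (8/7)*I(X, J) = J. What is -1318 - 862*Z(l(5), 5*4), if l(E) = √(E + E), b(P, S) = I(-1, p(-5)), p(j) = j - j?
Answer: -1318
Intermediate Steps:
p(j) = 0
I(X, J) = 7*J/8
b(P, S) = 0 (b(P, S) = (7/8)*0 = 0)
l(E) = √2*√E (l(E) = √(2*E) = √2*√E)
Z(F, R) = 0 (Z(F, R) = -1*0 = 0)
-1318 - 862*Z(l(5), 5*4) = -1318 - 862*0 = -1318 + 0 = -1318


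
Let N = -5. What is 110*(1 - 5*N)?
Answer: 2860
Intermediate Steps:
110*(1 - 5*N) = 110*(1 - 5*(-5)) = 110*(1 + 25) = 110*26 = 2860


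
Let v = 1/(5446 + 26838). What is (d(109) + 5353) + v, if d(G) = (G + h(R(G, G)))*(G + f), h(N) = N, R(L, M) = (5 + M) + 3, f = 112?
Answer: 1785272917/32284 ≈ 55299.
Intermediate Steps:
R(L, M) = 8 + M
v = 1/32284 ≈ 3.0975e-5
d(G) = (8 + 2*G)*(112 + G) (d(G) = (G + (8 + G))*(G + 112) = (8 + 2*G)*(112 + G))
(d(109) + 5353) + v = ((896 + 2*109² + 232*109) + 5353) + 1/32284 = ((896 + 2*11881 + 25288) + 5353) + 1/32284 = ((896 + 23762 + 25288) + 5353) + 1/32284 = (49946 + 5353) + 1/32284 = 55299 + 1/32284 = 1785272917/32284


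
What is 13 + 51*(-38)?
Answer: -1925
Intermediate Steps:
13 + 51*(-38) = 13 - 1938 = -1925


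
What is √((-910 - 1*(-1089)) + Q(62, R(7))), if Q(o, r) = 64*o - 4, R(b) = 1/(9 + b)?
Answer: √4143 ≈ 64.366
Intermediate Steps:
Q(o, r) = -4 + 64*o
√((-910 - 1*(-1089)) + Q(62, R(7))) = √((-910 - 1*(-1089)) + (-4 + 64*62)) = √((-910 + 1089) + (-4 + 3968)) = √(179 + 3964) = √4143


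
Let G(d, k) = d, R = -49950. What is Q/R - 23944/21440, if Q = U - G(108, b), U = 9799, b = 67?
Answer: -17547223/13386600 ≈ -1.3108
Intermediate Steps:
Q = 9691 (Q = 9799 - 1*108 = 9799 - 108 = 9691)
Q/R - 23944/21440 = 9691/(-49950) - 23944/21440 = 9691*(-1/49950) - 23944*1/21440 = -9691/49950 - 2993/2680 = -17547223/13386600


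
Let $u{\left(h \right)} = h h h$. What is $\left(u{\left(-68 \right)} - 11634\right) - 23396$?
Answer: $-349462$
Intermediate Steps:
$u{\left(h \right)} = h^{3}$ ($u{\left(h \right)} = h^{2} h = h^{3}$)
$\left(u{\left(-68 \right)} - 11634\right) - 23396 = \left(\left(-68\right)^{3} - 11634\right) - 23396 = \left(-314432 - 11634\right) - 23396 = -326066 - 23396 = -349462$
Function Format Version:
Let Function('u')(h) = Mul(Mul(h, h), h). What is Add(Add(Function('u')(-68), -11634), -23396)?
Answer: -349462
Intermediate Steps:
Function('u')(h) = Pow(h, 3) (Function('u')(h) = Mul(Pow(h, 2), h) = Pow(h, 3))
Add(Add(Function('u')(-68), -11634), -23396) = Add(Add(Pow(-68, 3), -11634), -23396) = Add(Add(-314432, -11634), -23396) = Add(-326066, -23396) = -349462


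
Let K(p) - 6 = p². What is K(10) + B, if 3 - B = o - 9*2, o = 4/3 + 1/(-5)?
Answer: 1888/15 ≈ 125.87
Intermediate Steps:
K(p) = 6 + p²
o = 17/15 (o = 4*(⅓) + 1*(-⅕) = 4/3 - ⅕ = 17/15 ≈ 1.1333)
B = 298/15 (B = 3 - (17/15 - 9*2) = 3 - (17/15 - 18) = 3 - 1*(-253/15) = 3 + 253/15 = 298/15 ≈ 19.867)
K(10) + B = (6 + 10²) + 298/15 = (6 + 100) + 298/15 = 106 + 298/15 = 1888/15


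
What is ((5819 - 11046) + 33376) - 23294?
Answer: 4855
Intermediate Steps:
((5819 - 11046) + 33376) - 23294 = (-5227 + 33376) - 23294 = 28149 - 23294 = 4855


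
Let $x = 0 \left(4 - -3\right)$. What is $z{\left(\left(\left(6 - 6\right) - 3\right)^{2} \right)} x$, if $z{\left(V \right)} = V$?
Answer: $0$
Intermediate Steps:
$x = 0$ ($x = 0 \left(4 + 3\right) = 0 \cdot 7 = 0$)
$z{\left(\left(\left(6 - 6\right) - 3\right)^{2} \right)} x = \left(\left(6 - 6\right) - 3\right)^{2} \cdot 0 = \left(0 - 3\right)^{2} \cdot 0 = \left(-3\right)^{2} \cdot 0 = 9 \cdot 0 = 0$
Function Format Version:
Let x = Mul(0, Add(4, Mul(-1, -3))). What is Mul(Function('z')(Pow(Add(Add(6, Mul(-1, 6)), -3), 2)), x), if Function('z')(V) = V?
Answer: 0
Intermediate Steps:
x = 0 (x = Mul(0, Add(4, 3)) = Mul(0, 7) = 0)
Mul(Function('z')(Pow(Add(Add(6, Mul(-1, 6)), -3), 2)), x) = Mul(Pow(Add(Add(6, Mul(-1, 6)), -3), 2), 0) = Mul(Pow(Add(Add(6, -6), -3), 2), 0) = Mul(Pow(Add(0, -3), 2), 0) = Mul(Pow(-3, 2), 0) = Mul(9, 0) = 0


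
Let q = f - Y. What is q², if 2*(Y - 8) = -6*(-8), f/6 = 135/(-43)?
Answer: 4778596/1849 ≈ 2584.4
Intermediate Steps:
f = -810/43 (f = 6*(135/(-43)) = 6*(135*(-1/43)) = 6*(-135/43) = -810/43 ≈ -18.837)
Y = 32 (Y = 8 + (-6*(-8))/2 = 8 + (½)*48 = 8 + 24 = 32)
q = -2186/43 (q = -810/43 - 1*32 = -810/43 - 32 = -2186/43 ≈ -50.837)
q² = (-2186/43)² = 4778596/1849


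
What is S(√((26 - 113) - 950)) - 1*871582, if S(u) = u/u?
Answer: -871581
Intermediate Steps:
S(u) = 1
S(√((26 - 113) - 950)) - 1*871582 = 1 - 1*871582 = 1 - 871582 = -871581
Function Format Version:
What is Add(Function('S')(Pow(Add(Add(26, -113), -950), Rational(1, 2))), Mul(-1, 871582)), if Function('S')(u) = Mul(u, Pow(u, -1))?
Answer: -871581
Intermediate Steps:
Function('S')(u) = 1
Add(Function('S')(Pow(Add(Add(26, -113), -950), Rational(1, 2))), Mul(-1, 871582)) = Add(1, Mul(-1, 871582)) = Add(1, -871582) = -871581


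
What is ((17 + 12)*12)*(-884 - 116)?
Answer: -348000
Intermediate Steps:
((17 + 12)*12)*(-884 - 116) = (29*12)*(-1000) = 348*(-1000) = -348000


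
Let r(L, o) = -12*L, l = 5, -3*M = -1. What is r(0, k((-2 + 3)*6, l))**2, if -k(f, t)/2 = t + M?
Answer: 0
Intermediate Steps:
M = 1/3 (M = -1/3*(-1) = 1/3 ≈ 0.33333)
k(f, t) = -2/3 - 2*t (k(f, t) = -2*(t + 1/3) = -2*(1/3 + t) = -2/3 - 2*t)
r(0, k((-2 + 3)*6, l))**2 = (-12*0)**2 = 0**2 = 0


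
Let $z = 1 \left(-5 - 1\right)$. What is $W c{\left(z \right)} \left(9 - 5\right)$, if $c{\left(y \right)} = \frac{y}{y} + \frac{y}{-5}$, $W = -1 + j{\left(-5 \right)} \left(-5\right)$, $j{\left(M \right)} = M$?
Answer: $\frac{1056}{5} \approx 211.2$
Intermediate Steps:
$z = -6$ ($z = 1 \left(-6\right) = -6$)
$W = 24$ ($W = -1 - -25 = -1 + 25 = 24$)
$c{\left(y \right)} = 1 - \frac{y}{5}$ ($c{\left(y \right)} = 1 + y \left(- \frac{1}{5}\right) = 1 - \frac{y}{5}$)
$W c{\left(z \right)} \left(9 - 5\right) = 24 \left(1 - - \frac{6}{5}\right) \left(9 - 5\right) = 24 \left(1 + \frac{6}{5}\right) \left(9 - 5\right) = 24 \cdot \frac{11}{5} \cdot 4 = \frac{264}{5} \cdot 4 = \frac{1056}{5}$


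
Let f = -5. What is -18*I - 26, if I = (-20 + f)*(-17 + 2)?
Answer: -6776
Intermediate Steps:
I = 375 (I = (-20 - 5)*(-17 + 2) = -25*(-15) = 375)
-18*I - 26 = -18*375 - 26 = -6750 - 26 = -6776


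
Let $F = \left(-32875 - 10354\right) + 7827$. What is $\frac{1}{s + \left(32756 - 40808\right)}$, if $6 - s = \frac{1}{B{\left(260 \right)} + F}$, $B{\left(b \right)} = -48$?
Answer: $- \frac{35450}{285230699} \approx -0.00012429$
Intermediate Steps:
$F = -35402$ ($F = -43229 + 7827 = -35402$)
$s = \frac{212701}{35450}$ ($s = 6 - \frac{1}{-48 - 35402} = 6 - \frac{1}{-35450} = 6 - - \frac{1}{35450} = 6 + \frac{1}{35450} = \frac{212701}{35450} \approx 6.0$)
$\frac{1}{s + \left(32756 - 40808\right)} = \frac{1}{\frac{212701}{35450} + \left(32756 - 40808\right)} = \frac{1}{\frac{212701}{35450} - 8052} = \frac{1}{- \frac{285230699}{35450}} = - \frac{35450}{285230699}$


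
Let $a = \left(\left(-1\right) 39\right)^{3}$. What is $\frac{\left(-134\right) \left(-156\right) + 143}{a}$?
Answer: $- \frac{1619}{4563} \approx -0.35481$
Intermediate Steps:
$a = -59319$ ($a = \left(-39\right)^{3} = -59319$)
$\frac{\left(-134\right) \left(-156\right) + 143}{a} = \frac{\left(-134\right) \left(-156\right) + 143}{-59319} = \left(20904 + 143\right) \left(- \frac{1}{59319}\right) = 21047 \left(- \frac{1}{59319}\right) = - \frac{1619}{4563}$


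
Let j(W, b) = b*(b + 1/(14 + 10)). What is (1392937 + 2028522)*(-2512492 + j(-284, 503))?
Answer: -185535761702851/24 ≈ -7.7307e+12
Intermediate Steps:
j(W, b) = b*(1/24 + b) (j(W, b) = b*(b + 1/24) = b*(1/24 + b))
(1392937 + 2028522)*(-2512492 + j(-284, 503)) = (1392937 + 2028522)*(-2512492 + 503*(1/24 + 503)) = 3421459*(-2512492 + 503*(12073/24)) = 3421459*(-2512492 + 6072719/24) = 3421459*(-54227089/24) = -185535761702851/24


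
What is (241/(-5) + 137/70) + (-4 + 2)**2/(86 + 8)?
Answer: -151999/3290 ≈ -46.200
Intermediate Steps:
(241/(-5) + 137/70) + (-4 + 2)**2/(86 + 8) = (241*(-1/5) + 137*(1/70)) + (-2)**2/94 = (-241/5 + 137/70) + 4*(1/94) = -3237/70 + 2/47 = -151999/3290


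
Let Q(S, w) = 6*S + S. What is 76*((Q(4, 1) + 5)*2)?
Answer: 5016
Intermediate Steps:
Q(S, w) = 7*S
76*((Q(4, 1) + 5)*2) = 76*((7*4 + 5)*2) = 76*((28 + 5)*2) = 76*(33*2) = 76*66 = 5016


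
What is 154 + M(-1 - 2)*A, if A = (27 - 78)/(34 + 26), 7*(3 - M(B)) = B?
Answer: 5288/35 ≈ 151.09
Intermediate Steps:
M(B) = 3 - B/7
A = -17/20 (A = -51/60 = -51*1/60 = -17/20 ≈ -0.85000)
154 + M(-1 - 2)*A = 154 + (3 - (-1 - 2)/7)*(-17/20) = 154 + (3 - 1/7*(-3))*(-17/20) = 154 + (3 + 3/7)*(-17/20) = 154 + (24/7)*(-17/20) = 154 - 102/35 = 5288/35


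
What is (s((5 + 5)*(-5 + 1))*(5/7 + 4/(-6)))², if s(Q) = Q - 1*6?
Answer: 2116/441 ≈ 4.7982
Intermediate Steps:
s(Q) = -6 + Q (s(Q) = Q - 6 = -6 + Q)
(s((5 + 5)*(-5 + 1))*(5/7 + 4/(-6)))² = ((-6 + (5 + 5)*(-5 + 1))*(5/7 + 4/(-6)))² = ((-6 + 10*(-4))*(5*(⅐) + 4*(-⅙)))² = ((-6 - 40)*(5/7 - ⅔))² = (-46*1/21)² = (-46/21)² = 2116/441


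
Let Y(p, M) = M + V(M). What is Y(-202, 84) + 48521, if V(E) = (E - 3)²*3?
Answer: 68288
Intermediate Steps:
V(E) = 3*(-3 + E)² (V(E) = (-3 + E)²*3 = 3*(-3 + E)²)
Y(p, M) = M + 3*(-3 + M)²
Y(-202, 84) + 48521 = (84 + 3*(-3 + 84)²) + 48521 = (84 + 3*81²) + 48521 = (84 + 3*6561) + 48521 = (84 + 19683) + 48521 = 19767 + 48521 = 68288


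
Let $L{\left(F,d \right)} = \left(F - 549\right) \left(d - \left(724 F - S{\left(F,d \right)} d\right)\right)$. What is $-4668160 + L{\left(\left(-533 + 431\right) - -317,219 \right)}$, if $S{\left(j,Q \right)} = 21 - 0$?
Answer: $45713068$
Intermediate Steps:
$S{\left(j,Q \right)} = 21$ ($S{\left(j,Q \right)} = 21 + 0 = 21$)
$L{\left(F,d \right)} = \left(-549 + F\right) \left(- 724 F + 22 d\right)$ ($L{\left(F,d \right)} = \left(F - 549\right) \left(d - \left(- 21 d + 724 F\right)\right) = \left(-549 + F\right) \left(d - \left(- 21 d + 724 F\right)\right) = \left(-549 + F\right) \left(- 724 F + 22 d\right)$)
$-4668160 + L{\left(\left(-533 + 431\right) - -317,219 \right)} = -4668160 + \left(\left(-12078\right) 219 - 724 \left(\left(-533 + 431\right) - -317\right)^{2} + 397476 \left(\left(-533 + 431\right) - -317\right) + 22 \left(\left(-533 + 431\right) - -317\right) 219\right) = -4668160 + \left(-2645082 - 724 \left(-102 + 317\right)^{2} + 397476 \left(-102 + 317\right) + 22 \left(-102 + 317\right) 219\right) = -4668160 + \left(-2645082 - 724 \cdot 215^{2} + 397476 \cdot 215 + 22 \cdot 215 \cdot 219\right) = -4668160 + \left(-2645082 - 33466900 + 85457340 + 1035870\right) = -4668160 + 50381228 = 45713068$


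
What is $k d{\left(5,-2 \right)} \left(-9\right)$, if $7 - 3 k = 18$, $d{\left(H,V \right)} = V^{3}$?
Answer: $-264$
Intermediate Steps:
$k = - \frac{11}{3}$ ($k = \frac{7}{3} - 6 = - \frac{11}{3} \approx -3.6667$)
$k d{\left(5,-2 \right)} \left(-9\right) = - \frac{11 \left(-2\right)^{3}}{3} \left(-9\right) = \left(- \frac{11}{3}\right) \left(-8\right) \left(-9\right) = \frac{88}{3} \left(-9\right) = -264$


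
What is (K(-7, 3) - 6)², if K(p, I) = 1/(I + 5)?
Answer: 2209/64 ≈ 34.516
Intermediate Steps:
K(p, I) = 1/(5 + I)
(K(-7, 3) - 6)² = (1/(5 + 3) - 6)² = (1/8 - 6)² = (⅛ - 6)² = (-47/8)² = 2209/64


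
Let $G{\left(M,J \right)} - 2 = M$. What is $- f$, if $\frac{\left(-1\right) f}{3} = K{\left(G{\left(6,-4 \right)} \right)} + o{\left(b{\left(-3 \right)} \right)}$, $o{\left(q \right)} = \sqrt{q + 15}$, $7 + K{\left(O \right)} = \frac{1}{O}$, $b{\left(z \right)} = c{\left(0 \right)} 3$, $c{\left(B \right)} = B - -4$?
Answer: $- \frac{165}{8} + 9 \sqrt{3} \approx -5.0365$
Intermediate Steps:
$G{\left(M,J \right)} = 2 + M$
$c{\left(B \right)} = 4 + B$ ($c{\left(B \right)} = B + 4 = 4 + B$)
$b{\left(z \right)} = 12$ ($b{\left(z \right)} = \left(4 + 0\right) 3 = 4 \cdot 3 = 12$)
$K{\left(O \right)} = -7 + \frac{1}{O}$
$o{\left(q \right)} = \sqrt{15 + q}$
$f = \frac{165}{8} - 9 \sqrt{3}$ ($f = - 3 \left(\left(-7 + \frac{1}{2 + 6}\right) + \sqrt{15 + 12}\right) = - 3 \left(\left(-7 + \frac{1}{8}\right) + \sqrt{27}\right) = - 3 \left(\left(-7 + \frac{1}{8}\right) + 3 \sqrt{3}\right) = - 3 \left(- \frac{55}{8} + 3 \sqrt{3}\right) = \frac{165}{8} - 9 \sqrt{3} \approx 5.0365$)
$- f = - (\frac{165}{8} - 9 \sqrt{3}) = - \frac{165}{8} + 9 \sqrt{3}$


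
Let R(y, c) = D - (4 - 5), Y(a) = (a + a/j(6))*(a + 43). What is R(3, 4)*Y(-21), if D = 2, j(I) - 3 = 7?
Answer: -7623/5 ≈ -1524.6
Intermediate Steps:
j(I) = 10 (j(I) = 3 + 7 = 10)
Y(a) = 11*a*(43 + a)/10 (Y(a) = (a + a/10)*(a + 43) = (a + a*(1/10))*(43 + a) = (a + a/10)*(43 + a) = (11*a/10)*(43 + a) = 11*a*(43 + a)/10)
R(y, c) = 3 (R(y, c) = 2 - (4 - 5) = 2 - 1*(-1) = 2 + 1 = 3)
R(3, 4)*Y(-21) = 3*((11/10)*(-21)*(43 - 21)) = 3*((11/10)*(-21)*22) = 3*(-2541/5) = -7623/5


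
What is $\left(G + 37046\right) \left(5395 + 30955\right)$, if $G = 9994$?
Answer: $1709904000$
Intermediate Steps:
$\left(G + 37046\right) \left(5395 + 30955\right) = \left(9994 + 37046\right) \left(5395 + 30955\right) = 47040 \cdot 36350 = 1709904000$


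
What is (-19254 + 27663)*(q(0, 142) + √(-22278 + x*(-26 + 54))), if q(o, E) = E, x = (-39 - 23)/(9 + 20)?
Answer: 1194078 + 8409*I*√18786142/29 ≈ 1.1941e+6 + 1.2568e+6*I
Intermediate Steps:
x = -62/29 ≈ -2.1379
(-19254 + 27663)*(q(0, 142) + √(-22278 + x*(-26 + 54))) = (-19254 + 27663)*(142 + √(-22278 - 62*(-26 + 54)/29)) = 8409*(142 + √(-22278 - 62/29*28)) = 8409*(142 + √(-22278 - 1736/29)) = 8409*(142 + √(-647798/29)) = 8409*(142 + I*√18786142/29) = 1194078 + 8409*I*√18786142/29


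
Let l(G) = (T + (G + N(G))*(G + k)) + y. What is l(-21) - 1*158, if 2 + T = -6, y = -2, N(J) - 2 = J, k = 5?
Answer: 472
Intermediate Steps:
N(J) = 2 + J
T = -8 (T = -2 - 6 = -8)
l(G) = -10 + (2 + 2*G)*(5 + G) (l(G) = (-8 + (G + (2 + G))*(G + 5)) - 2 = (-8 + (2 + 2*G)*(5 + G)) - 2 = -10 + (2 + 2*G)*(5 + G))
l(-21) - 1*158 = 2*(-21)*(6 - 21) - 1*158 = 2*(-21)*(-15) - 158 = 630 - 158 = 472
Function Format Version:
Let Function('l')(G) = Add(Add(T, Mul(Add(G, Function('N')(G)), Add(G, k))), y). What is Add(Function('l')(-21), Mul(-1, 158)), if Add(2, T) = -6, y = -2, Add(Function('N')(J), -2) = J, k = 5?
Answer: 472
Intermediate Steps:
Function('N')(J) = Add(2, J)
T = -8 (T = Add(-2, -6) = -8)
Function('l')(G) = Add(-10, Mul(Add(2, Mul(2, G)), Add(5, G))) (Function('l')(G) = Add(Add(-8, Mul(Add(G, Add(2, G)), Add(G, 5))), -2) = Add(Add(-8, Mul(Add(2, Mul(2, G)), Add(5, G))), -2) = Add(-10, Mul(Add(2, Mul(2, G)), Add(5, G))))
Add(Function('l')(-21), Mul(-1, 158)) = Add(Mul(2, -21, Add(6, -21)), Mul(-1, 158)) = Add(Mul(2, -21, -15), -158) = Add(630, -158) = 472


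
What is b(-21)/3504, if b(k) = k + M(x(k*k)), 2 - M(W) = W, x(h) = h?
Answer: -115/876 ≈ -0.13128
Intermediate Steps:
M(W) = 2 - W
b(k) = 2 + k - k² (b(k) = k + (2 - k*k) = k + (2 - k²) = 2 + k - k²)
b(-21)/3504 = (2 - 21 - 1*(-21)²)/3504 = (2 - 21 - 1*441)*(1/3504) = (2 - 21 - 441)*(1/3504) = -460*1/3504 = -115/876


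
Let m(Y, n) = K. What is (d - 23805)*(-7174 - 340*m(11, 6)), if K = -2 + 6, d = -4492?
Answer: 241486598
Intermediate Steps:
K = 4
m(Y, n) = 4
(d - 23805)*(-7174 - 340*m(11, 6)) = (-4492 - 23805)*(-7174 - 340*4) = -28297*(-7174 - 1360) = -28297*(-8534) = 241486598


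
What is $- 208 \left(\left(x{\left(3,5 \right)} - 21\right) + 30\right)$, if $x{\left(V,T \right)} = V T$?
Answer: $-4992$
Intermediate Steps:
$x{\left(V,T \right)} = T V$
$- 208 \left(\left(x{\left(3,5 \right)} - 21\right) + 30\right) = - 208 \left(\left(5 \cdot 3 - 21\right) + 30\right) = - 208 \left(\left(15 - 21\right) + 30\right) = - 208 \left(-6 + 30\right) = \left(-208\right) 24 = -4992$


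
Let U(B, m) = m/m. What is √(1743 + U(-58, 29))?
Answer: 4*√109 ≈ 41.761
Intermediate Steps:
U(B, m) = 1
√(1743 + U(-58, 29)) = √(1743 + 1) = √1744 = 4*√109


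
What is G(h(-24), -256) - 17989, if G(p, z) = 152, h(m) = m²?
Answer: -17837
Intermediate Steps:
G(h(-24), -256) - 17989 = 152 - 17989 = -17837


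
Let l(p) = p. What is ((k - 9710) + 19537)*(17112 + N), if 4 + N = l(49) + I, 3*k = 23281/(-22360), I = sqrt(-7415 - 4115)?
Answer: 87669859907/520 + 659171879*I*sqrt(11530)/67080 ≈ 1.686e+8 + 1.0552e+6*I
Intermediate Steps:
I = I*sqrt(11530) (I = sqrt(-11530) = I*sqrt(11530) ≈ 107.38*I)
k = -23281/67080 (k = (23281/(-22360))/3 = (23281*(-1/22360))/3 = (1/3)*(-23281/22360) = -23281/67080 ≈ -0.34706)
N = 45 + I*sqrt(11530) (N = -4 + (49 + I*sqrt(11530)) = 45 + I*sqrt(11530) ≈ 45.0 + 107.38*I)
((k - 9710) + 19537)*(17112 + N) = ((-23281/67080 - 9710) + 19537)*(17112 + (45 + I*sqrt(11530))) = (-651370081/67080 + 19537)*(17157 + I*sqrt(11530)) = 659171879*(17157 + I*sqrt(11530))/67080 = 87669859907/520 + 659171879*I*sqrt(11530)/67080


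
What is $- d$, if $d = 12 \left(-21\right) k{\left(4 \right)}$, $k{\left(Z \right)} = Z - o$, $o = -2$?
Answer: $1512$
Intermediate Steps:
$k{\left(Z \right)} = 2 + Z$ ($k{\left(Z \right)} = Z - -2 = Z + 2 = 2 + Z$)
$d = -1512$ ($d = 12 \left(-21\right) \left(2 + 4\right) = \left(-252\right) 6 = -1512$)
$- d = \left(-1\right) \left(-1512\right) = 1512$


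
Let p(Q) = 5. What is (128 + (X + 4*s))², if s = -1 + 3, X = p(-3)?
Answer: 19881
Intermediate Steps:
X = 5
s = 2
(128 + (X + 4*s))² = (128 + (5 + 4*2))² = (128 + (5 + 8))² = (128 + 13)² = 141² = 19881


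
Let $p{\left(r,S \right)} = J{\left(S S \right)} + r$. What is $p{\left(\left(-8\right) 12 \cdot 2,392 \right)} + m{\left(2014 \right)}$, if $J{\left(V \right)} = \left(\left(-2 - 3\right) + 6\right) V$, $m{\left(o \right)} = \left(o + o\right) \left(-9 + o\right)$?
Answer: $8229612$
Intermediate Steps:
$m{\left(o \right)} = 2 o \left(-9 + o\right)$
$J{\left(V \right)} = V$ ($J{\left(V \right)} = \left(-5 + 6\right) V = 1 V = V$)
$p{\left(r,S \right)} = r + S^{2}$ ($p{\left(r,S \right)} = S S + r = S^{2} + r = r + S^{2}$)
$p{\left(\left(-8\right) 12 \cdot 2,392 \right)} + m{\left(2014 \right)} = \left(\left(-8\right) 12 \cdot 2 + 392^{2}\right) + 2 \cdot 2014 \left(-9 + 2014\right) = \left(\left(-96\right) 2 + 153664\right) + 2 \cdot 2014 \cdot 2005 = \left(-192 + 153664\right) + 8076140 = 153472 + 8076140 = 8229612$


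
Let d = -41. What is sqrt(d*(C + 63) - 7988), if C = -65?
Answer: I*sqrt(7906) ≈ 88.916*I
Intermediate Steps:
sqrt(d*(C + 63) - 7988) = sqrt(-41*(-65 + 63) - 7988) = sqrt(-41*(-2) - 7988) = sqrt(82 - 7988) = sqrt(-7906) = I*sqrt(7906)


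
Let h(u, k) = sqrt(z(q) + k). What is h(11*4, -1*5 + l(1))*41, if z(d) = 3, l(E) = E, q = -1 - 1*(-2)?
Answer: 41*I ≈ 41.0*I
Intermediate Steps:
q = 1 (q = -1 + 2 = 1)
h(u, k) = sqrt(3 + k)
h(11*4, -1*5 + l(1))*41 = sqrt(3 + (-1*5 + 1))*41 = sqrt(3 + (-5 + 1))*41 = sqrt(3 - 4)*41 = sqrt(-1)*41 = I*41 = 41*I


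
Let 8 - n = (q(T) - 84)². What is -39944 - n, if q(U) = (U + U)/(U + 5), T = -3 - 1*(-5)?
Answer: -1616592/49 ≈ -32992.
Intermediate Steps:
T = 2 (T = -3 + 5 = 2)
q(U) = 2*U/(5 + U) (q(U) = (2*U)/(5 + U) = 2*U/(5 + U))
n = -340664/49 (n = 8 - (2*2/(5 + 2) - 84)² = 8 - (2*2/7 - 84)² = 8 - (2*2*(⅐) - 84)² = 8 - (4/7 - 84)² = 8 - (-584/7)² = 8 - 1*341056/49 = 8 - 341056/49 = -340664/49 ≈ -6952.3)
-39944 - n = -39944 - 1*(-340664/49) = -39944 + 340664/49 = -1616592/49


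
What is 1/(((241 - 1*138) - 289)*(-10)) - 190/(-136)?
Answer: 11048/7905 ≈ 1.3976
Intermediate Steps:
1/(((241 - 1*138) - 289)*(-10)) - 190/(-136) = -⅒/((241 - 138) - 289) - 190*(-1/136) = -⅒/(103 - 289) + 95/68 = -⅒/(-186) + 95/68 = -1/186*(-⅒) + 95/68 = 1/1860 + 95/68 = 11048/7905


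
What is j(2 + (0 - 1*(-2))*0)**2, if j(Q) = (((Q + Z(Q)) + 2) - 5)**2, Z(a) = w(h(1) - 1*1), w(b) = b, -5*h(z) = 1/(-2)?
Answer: 130321/10000 ≈ 13.032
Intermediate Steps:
h(z) = 1/10 (h(z) = -1/5/(-2) = -1/5*(-1/2) = 1/10)
Z(a) = -9/10 (Z(a) = 1/10 - 1*1 = 1/10 - 1 = -9/10)
j(Q) = (-39/10 + Q)**2 (j(Q) = (((Q - 9/10) + 2) - 5)**2 = (((-9/10 + Q) + 2) - 5)**2 = ((11/10 + Q) - 5)**2 = (-39/10 + Q)**2)
j(2 + (0 - 1*(-2))*0)**2 = ((-39 + 10*(2 + (0 - 1*(-2))*0))**2/100)**2 = ((-39 + 10*(2 + (0 + 2)*0))**2/100)**2 = ((-39 + 10*(2 + 2*0))**2/100)**2 = ((-39 + 10*(2 + 0))**2/100)**2 = ((-39 + 10*2)**2/100)**2 = ((-39 + 20)**2/100)**2 = ((1/100)*(-19)**2)**2 = ((1/100)*361)**2 = (361/100)**2 = 130321/10000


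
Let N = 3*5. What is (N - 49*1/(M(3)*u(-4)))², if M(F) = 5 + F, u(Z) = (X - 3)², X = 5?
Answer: 185761/1024 ≈ 181.41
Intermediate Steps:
u(Z) = 4 (u(Z) = (5 - 3)² = 2² = 4)
N = 15
(N - 49*1/(M(3)*u(-4)))² = (15 - 49*1/(4*(5 + 3)))² = (15 - 49/(8*4))² = (15 - 49/32)² = (431/32)² = 185761/1024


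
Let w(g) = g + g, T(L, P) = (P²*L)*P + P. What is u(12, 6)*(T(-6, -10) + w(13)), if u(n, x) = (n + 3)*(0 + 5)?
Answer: 451200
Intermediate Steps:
T(L, P) = P + L*P³ (T(L, P) = (L*P²)*P + P = L*P³ + P = P + L*P³)
w(g) = 2*g
u(n, x) = 15 + 5*n (u(n, x) = (3 + n)*5 = 15 + 5*n)
u(12, 6)*(T(-6, -10) + w(13)) = (15 + 5*12)*((-10 - 6*(-10)³) + 2*13) = (15 + 60)*((-10 - 6*(-1000)) + 26) = 75*((-10 + 6000) + 26) = 75*(5990 + 26) = 75*6016 = 451200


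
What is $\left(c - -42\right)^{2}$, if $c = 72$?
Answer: $12996$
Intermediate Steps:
$\left(c - -42\right)^{2} = \left(72 - -42\right)^{2} = \left(72 + \left(-18 + 60\right)\right)^{2} = \left(72 + 42\right)^{2} = 114^{2} = 12996$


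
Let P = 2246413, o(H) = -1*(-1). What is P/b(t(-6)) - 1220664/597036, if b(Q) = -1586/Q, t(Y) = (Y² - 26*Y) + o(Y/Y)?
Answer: -1659304463613/6069866 ≈ -2.7337e+5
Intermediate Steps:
o(H) = 1
t(Y) = 1 + Y² - 26*Y (t(Y) = (Y² - 26*Y) + 1 = 1 + Y² - 26*Y)
P/b(t(-6)) - 1220664/597036 = 2246413/((-1586/(1 + (-6)² - 26*(-6)))) - 1220664/597036 = 2246413/((-1586/(1 + 36 + 156))) - 1220664*1/597036 = 2246413/((-1586/193)) - 101722/49753 = 2246413/((-1586*1/193)) - 101722/49753 = 2246413/(-1586/193) - 101722/49753 = 2246413*(-193/1586) - 101722/49753 = -33350593/122 - 101722/49753 = -1659304463613/6069866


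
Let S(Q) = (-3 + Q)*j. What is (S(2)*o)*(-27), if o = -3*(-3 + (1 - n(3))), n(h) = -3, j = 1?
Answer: -81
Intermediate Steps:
S(Q) = -3 + Q (S(Q) = (-3 + Q)*1 = -3 + Q)
o = -3 (o = -3*(-3 + (1 - 1*(-3))) = -3*(-3 + (1 + 3)) = -3*(-3 + 4) = -3*1 = -3)
(S(2)*o)*(-27) = ((-3 + 2)*(-3))*(-27) = -1*(-3)*(-27) = 3*(-27) = -81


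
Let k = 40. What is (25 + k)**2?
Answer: 4225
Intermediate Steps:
(25 + k)**2 = (25 + 40)**2 = 65**2 = 4225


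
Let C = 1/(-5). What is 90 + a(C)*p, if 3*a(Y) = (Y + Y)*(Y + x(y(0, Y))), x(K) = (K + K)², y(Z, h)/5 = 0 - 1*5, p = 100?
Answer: -99722/3 ≈ -33241.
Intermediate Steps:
y(Z, h) = -25 (y(Z, h) = 5*(0 - 1*5) = 5*(0 - 5) = 5*(-5) = -25)
x(K) = 4*K² (x(K) = (2*K)² = 4*K²)
C = -⅕ ≈ -0.20000
a(Y) = 2*Y*(2500 + Y)/3 (a(Y) = ((Y + Y)*(Y + 4*(-25)²))/3 = ((2*Y)*(Y + 4*625))/3 = ((2*Y)*(Y + 2500))/3 = ((2*Y)*(2500 + Y))/3 = (2*Y*(2500 + Y))/3 = 2*Y*(2500 + Y)/3)
90 + a(C)*p = 90 + ((⅔)*(-⅕)*(2500 - ⅕))*100 = 90 + ((⅔)*(-⅕)*(12499/5))*100 = 90 - 24998/75*100 = 90 - 99992/3 = -99722/3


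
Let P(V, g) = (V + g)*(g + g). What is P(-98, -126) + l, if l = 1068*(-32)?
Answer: 22272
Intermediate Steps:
l = -34176
P(V, g) = 2*g*(V + g) (P(V, g) = (V + g)*(2*g) = 2*g*(V + g))
P(-98, -126) + l = 2*(-126)*(-98 - 126) - 34176 = 2*(-126)*(-224) - 34176 = 56448 - 34176 = 22272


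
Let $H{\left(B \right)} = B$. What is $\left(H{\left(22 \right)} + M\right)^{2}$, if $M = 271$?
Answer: $85849$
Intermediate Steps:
$\left(H{\left(22 \right)} + M\right)^{2} = \left(22 + 271\right)^{2} = 293^{2} = 85849$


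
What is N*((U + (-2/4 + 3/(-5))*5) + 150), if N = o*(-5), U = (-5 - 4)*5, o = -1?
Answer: 995/2 ≈ 497.50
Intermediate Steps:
U = -45 (U = -9*5 = -45)
N = 5 (N = -1*(-5) = 5)
N*((U + (-2/4 + 3/(-5))*5) + 150) = 5*((-45 + (-2/4 + 3/(-5))*5) + 150) = 5*((-45 + (-2*¼ + 3*(-⅕))*5) + 150) = 5*((-45 + (-½ - ⅗)*5) + 150) = 5*((-45 - 11/10*5) + 150) = 5*((-45 - 11/2) + 150) = 5*(-101/2 + 150) = 5*(199/2) = 995/2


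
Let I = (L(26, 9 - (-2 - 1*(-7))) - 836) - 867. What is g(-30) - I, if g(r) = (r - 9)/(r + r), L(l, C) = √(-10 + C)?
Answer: 34073/20 - I*√6 ≈ 1703.7 - 2.4495*I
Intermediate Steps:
g(r) = (-9 + r)/(2*r) (g(r) = (-9 + r)/((2*r)) = (-9 + r)*(1/(2*r)) = (-9 + r)/(2*r))
I = -1703 + I*√6 (I = (√(-10 + (9 - (-2 - 1*(-7)))) - 836) - 867 = (√(-10 + (9 - (-2 + 7))) - 836) - 867 = (√(-10 + (9 - 1*5)) - 836) - 867 = (√(-10 + (9 - 5)) - 836) - 867 = (√(-10 + 4) - 836) - 867 = (√(-6) - 836) - 867 = (I*√6 - 836) - 867 = (-836 + I*√6) - 867 = -1703 + I*√6 ≈ -1703.0 + 2.4495*I)
g(-30) - I = (½)*(-9 - 30)/(-30) - (-1703 + I*√6) = (½)*(-1/30)*(-39) + (1703 - I*√6) = 13/20 + (1703 - I*√6) = 34073/20 - I*√6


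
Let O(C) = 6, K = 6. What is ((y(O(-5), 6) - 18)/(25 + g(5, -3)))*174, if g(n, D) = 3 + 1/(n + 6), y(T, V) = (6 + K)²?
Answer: 80388/103 ≈ 780.47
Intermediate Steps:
y(T, V) = 144 (y(T, V) = (6 + 6)² = 12² = 144)
g(n, D) = 3 + 1/(6 + n)
((y(O(-5), 6) - 18)/(25 + g(5, -3)))*174 = ((144 - 18)/(25 + (19 + 3*5)/(6 + 5)))*174 = (126/(25 + (19 + 15)/11))*174 = (126/(25 + (1/11)*34))*174 = (126/(25 + 34/11))*174 = (126/(309/11))*174 = (126*(11/309))*174 = (462/103)*174 = 80388/103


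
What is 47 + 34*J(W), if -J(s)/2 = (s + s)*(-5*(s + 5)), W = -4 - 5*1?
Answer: 24527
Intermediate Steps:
W = -9 (W = -4 - 5 = -9)
J(s) = -4*s*(-25 - 5*s) (J(s) = -2*(s + s)*(-5*(s + 5)) = -2*2*s*(-5*(5 + s)) = -2*2*s*(-25 - 5*s) = -4*s*(-25 - 5*s))
47 + 34*J(W) = 47 + 34*(20*(-9)*(5 - 9)) = 47 + 34*(20*(-9)*(-4)) = 47 + 34*720 = 47 + 24480 = 24527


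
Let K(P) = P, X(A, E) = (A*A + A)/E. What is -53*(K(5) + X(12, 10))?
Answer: -5459/5 ≈ -1091.8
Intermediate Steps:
X(A, E) = (A + A²)/E (X(A, E) = (A² + A)/E = (A + A²)/E)
-53*(K(5) + X(12, 10)) = -53*(5 + 12*(1 + 12)/10) = -53*(5 + 12*(⅒)*13) = -53*(5 + 78/5) = -53*103/5 = -5459/5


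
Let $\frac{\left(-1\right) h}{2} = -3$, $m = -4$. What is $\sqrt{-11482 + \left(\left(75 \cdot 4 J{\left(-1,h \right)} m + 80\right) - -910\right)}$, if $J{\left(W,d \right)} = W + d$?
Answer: $2 i \sqrt{4123} \approx 128.42 i$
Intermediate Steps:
$h = 6$ ($h = \left(-2\right) \left(-3\right) = 6$)
$\sqrt{-11482 + \left(\left(75 \cdot 4 J{\left(-1,h \right)} m + 80\right) - -910\right)} = \sqrt{-11482 + \left(\left(75 \cdot 4 \left(-1 + 6\right) \left(-4\right) + 80\right) - -910\right)} = \sqrt{-11482 + \left(\left(75 \cdot 4 \cdot 5 \left(-4\right) + 80\right) + 910\right)} = \sqrt{-11482 + \left(\left(75 \cdot 20 \left(-4\right) + 80\right) + 910\right)} = \sqrt{-11482 + \left(\left(75 \left(-80\right) + 80\right) + 910\right)} = \sqrt{-11482 + \left(\left(-6000 + 80\right) + 910\right)} = \sqrt{-11482 + \left(-5920 + 910\right)} = \sqrt{-11482 - 5010} = \sqrt{-16492} = 2 i \sqrt{4123}$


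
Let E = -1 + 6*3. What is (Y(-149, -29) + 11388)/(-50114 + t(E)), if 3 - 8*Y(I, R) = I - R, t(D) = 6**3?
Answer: -91227/399184 ≈ -0.22853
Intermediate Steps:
E = 17 (E = -1 + 18 = 17)
t(D) = 216
Y(I, R) = 3/8 - I/8 + R/8 (Y(I, R) = 3/8 - (I - R)/8 = 3/8 + (-I/8 + R/8) = 3/8 - I/8 + R/8)
(Y(-149, -29) + 11388)/(-50114 + t(E)) = ((3/8 - 1/8*(-149) + (1/8)*(-29)) + 11388)/(-50114 + 216) = ((3/8 + 149/8 - 29/8) + 11388)/(-49898) = (123/8 + 11388)*(-1/49898) = (91227/8)*(-1/49898) = -91227/399184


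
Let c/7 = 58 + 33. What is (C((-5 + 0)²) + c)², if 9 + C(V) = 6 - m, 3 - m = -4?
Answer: 393129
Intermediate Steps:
m = 7 (m = 3 - 1*(-4) = 3 + 4 = 7)
c = 637 (c = 7*(58 + 33) = 7*91 = 637)
C(V) = -10 (C(V) = -9 + (6 - 1*7) = -9 + (6 - 7) = -9 - 1 = -10)
(C((-5 + 0)²) + c)² = (-10 + 637)² = 627² = 393129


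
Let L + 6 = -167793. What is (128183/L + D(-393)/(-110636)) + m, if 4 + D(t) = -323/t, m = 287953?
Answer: 700289452235747741/2431963931484 ≈ 2.8795e+5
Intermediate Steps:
D(t) = -4 - 323/t
L = -167799 (L = -6 - 167793 = -167799)
(128183/L + D(-393)/(-110636)) + m = (128183/(-167799) + (-4 - 323/(-393))/(-110636)) + 287953 = (128183*(-1/167799) + (-4 - 323*(-1/393))*(-1/110636)) + 287953 = (-128183/167799 + (-4 + 323/393)*(-1/110636)) + 287953 = (-128183/167799 - 1249/393*(-1/110636)) + 287953 = (-128183/167799 + 1249/43479948) + 287953 = -1857726864511/2431963931484 + 287953 = 700289452235747741/2431963931484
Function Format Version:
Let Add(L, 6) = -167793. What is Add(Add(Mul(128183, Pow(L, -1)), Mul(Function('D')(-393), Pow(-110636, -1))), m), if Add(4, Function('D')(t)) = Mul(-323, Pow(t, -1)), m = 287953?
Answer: Rational(700289452235747741, 2431963931484) ≈ 2.8795e+5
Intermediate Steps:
Function('D')(t) = Add(-4, Mul(-323, Pow(t, -1)))
L = -167799 (L = Add(-6, -167793) = -167799)
Add(Add(Mul(128183, Pow(L, -1)), Mul(Function('D')(-393), Pow(-110636, -1))), m) = Add(Add(Mul(128183, Pow(-167799, -1)), Mul(Add(-4, Mul(-323, Pow(-393, -1))), Pow(-110636, -1))), 287953) = Add(Add(Mul(128183, Rational(-1, 167799)), Mul(Add(-4, Mul(-323, Rational(-1, 393))), Rational(-1, 110636))), 287953) = Add(Add(Rational(-128183, 167799), Mul(Add(-4, Rational(323, 393)), Rational(-1, 110636))), 287953) = Add(Add(Rational(-128183, 167799), Mul(Rational(-1249, 393), Rational(-1, 110636))), 287953) = Add(Add(Rational(-128183, 167799), Rational(1249, 43479948)), 287953) = Add(Rational(-1857726864511, 2431963931484), 287953) = Rational(700289452235747741, 2431963931484)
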